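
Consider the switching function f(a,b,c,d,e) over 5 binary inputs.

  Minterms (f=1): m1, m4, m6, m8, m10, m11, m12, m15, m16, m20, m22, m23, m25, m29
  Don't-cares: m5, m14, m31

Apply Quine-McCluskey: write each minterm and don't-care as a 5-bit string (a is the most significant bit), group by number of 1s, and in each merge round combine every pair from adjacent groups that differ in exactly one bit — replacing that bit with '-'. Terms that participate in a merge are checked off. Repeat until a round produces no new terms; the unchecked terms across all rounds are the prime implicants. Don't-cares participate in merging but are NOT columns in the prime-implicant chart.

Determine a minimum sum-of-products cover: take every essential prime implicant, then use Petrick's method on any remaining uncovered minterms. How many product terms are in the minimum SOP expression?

[col 0] 00001*, 00100*, 00101*, 00110*, 01000*, 01010*, 01011*, 01100*, 01110*, 01111*, 10000*, 10100*, 10110*, 10111*, 11001*, 11101*, 11111*
[col 1] -0100*, -0110*, -1111, 0-100*, 0-110*, 00-01, 001-0*, 0010-, 01-00*, 01-10*, 01-11*, 010-0*, 0101-*, 011-0*, 0111-*, 1-111, 10-00, 101-0*, 1011-, 11-01, 111-1
[col 2] -01-0, 0-1-0, 01--0, 01-1-
Prime implicants: -01-0, -1111, 0-1-0, 00-01, 0010-, 01--0, 01-1-, 1-111, 10-00, 1011-, 11-01, 111-1
PI chart (minterm → PIs covering it):
  1 | 00-01  (sole → essential)
  4 | -01-0,0-1-0,0010-
  6 | -01-0,0-1-0
  8 | 01--0  (sole → essential)
  10 | 01--0,01-1-
  11 | 01-1-  (sole → essential)
  12 | 0-1-0,01--0
  15 | -1111,01-1-
  16 | 10-00  (sole → essential)
  20 | -01-0,10-00
  22 | -01-0,1011-
  23 | 1-111,1011-
  25 | 11-01  (sole → essential)
  29 | 11-01,111-1
Essential prime implicants: 00-01, 01--0, 01-1-, 10-00, 11-01
Petrick residual → -01-0, 1-111
Minimum SOP uses 7 PIs: b'ce' + a'b'd'e + a'be' + a'bd + acde + ab'd'e' + abd'e

7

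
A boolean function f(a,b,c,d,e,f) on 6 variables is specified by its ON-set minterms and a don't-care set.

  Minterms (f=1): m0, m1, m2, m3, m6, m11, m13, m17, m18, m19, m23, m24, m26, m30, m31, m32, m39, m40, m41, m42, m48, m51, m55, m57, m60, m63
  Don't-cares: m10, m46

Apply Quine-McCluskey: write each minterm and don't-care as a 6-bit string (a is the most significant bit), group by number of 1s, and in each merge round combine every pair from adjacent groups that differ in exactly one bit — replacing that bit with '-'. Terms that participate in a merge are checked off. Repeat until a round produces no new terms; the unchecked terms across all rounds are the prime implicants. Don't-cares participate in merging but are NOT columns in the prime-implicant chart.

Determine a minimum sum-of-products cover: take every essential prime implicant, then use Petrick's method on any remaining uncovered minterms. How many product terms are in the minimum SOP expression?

15

Round 0: 000000✓ 000001✓ 000010✓ 000011✓ 000110✓ 001010✓ 001011✓ 001101 010001✓ 010010✓ 010011✓ 010111✓ 011000✓ 011010✓ 011110✓ 011111✓ 100000✓ 100111✓ 101000✓ 101001✓ 101010✓ 101110✓ 110000✓ 110011✓ 110111✓ 111001✓ 111100 111111✓
Round 1: -00000 -01010 -10011✓ -10111✓ -11111✓ 0-0001✓ 0-0010✓ 0-0011✓ 0-1010✓ 00-010✓ 00-011✓ 000-10 0000-0✓ 0000-1✓ 00000-✓ 00001-✓ 00101-✓ 01-010✓ 01-111✓ 010-11✓ 0100-1✓ 01001-✓ 011-10 0110-0 01111- 1-0000 1-0111 1-1001 10-000 101-10 1010-0 10100- 11-111✓ 110-11✓
Round 2: -1-111 -10-11 0--010 0-00-1 0-001- 00-01- 0000--
PIs = {-00000, -01010, -1-111, -10-11, 0--010, 0-00-1, 0-001-, 00-01-, 000-10, 0000--, 001101, 011-10, 0110-0, 01111-, 1-0000, 1-0111, 1-1001, 10-000, 101-10, 1010-0, 10100-, 111100}
Coverage chart:
  m0: -00000,0000--
  m1: 0-00-1,0000--
  m2: 0--010,0-001-,00-01-,000-10,0000--
  m3: 0-00-1,0-001-,00-01-,0000--
  m6: 000-10 ←essential
  m11: 00-01- ←essential
  m13: 001101 ←essential
  m17: 0-00-1 ←essential
  m18: 0--010,0-001-
  m19: -10-11,0-00-1,0-001-
  m23: -1-111,-10-11
  m24: 0110-0 ←essential
  m26: 0--010,011-10,0110-0
  m30: 011-10,01111-
  m31: -1-111,01111-
  m32: -00000,1-0000,10-000
  m39: 1-0111 ←essential
  m40: 10-000,1010-0,10100-
  m41: 1-1001,10100-
  m42: -01010,101-10,1010-0
  m48: 1-0000 ←essential
  m51: -10-11 ←essential
  m55: -1-111,-10-11,1-0111
  m57: 1-1001 ←essential
  m60: 111100 ←essential
  m63: -1-111 ←essential
Essential: -1-111, -10-11, 0-00-1, 00-01-, 000-10, 001101, 0110-0, 1-0000, 1-0111, 1-1001, 111100
Petrick residual → -00000, 0--010, 011-10, 1010-0
Min cover (15 terms): b'c'd'e'f' + bdef + bc'ef + a'd'ef' + a'c'd'f + a'b'd'e + a'b'c'ef' + a'b'cde'f + a'bcef' + a'bcd'f' + ac'd'e'f' + ac'def + acd'e'f + ab'cd'f' + abcde'f'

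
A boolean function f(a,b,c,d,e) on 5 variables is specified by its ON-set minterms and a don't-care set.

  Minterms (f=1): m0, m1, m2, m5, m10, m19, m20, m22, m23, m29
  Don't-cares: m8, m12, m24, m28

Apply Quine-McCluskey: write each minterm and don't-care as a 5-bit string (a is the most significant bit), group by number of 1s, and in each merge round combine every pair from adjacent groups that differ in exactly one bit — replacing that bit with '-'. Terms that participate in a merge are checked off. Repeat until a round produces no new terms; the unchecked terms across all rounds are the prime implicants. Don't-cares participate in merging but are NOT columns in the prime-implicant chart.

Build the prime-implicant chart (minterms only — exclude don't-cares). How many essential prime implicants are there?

Round 0: 00000✓ 00001✓ 00010✓ 00101✓ 01000✓ 01010✓ 01100✓ 10011✓ 10100✓ 10110✓ 10111✓ 11000✓ 11100✓ 11101✓
Round 1: -1000✓ -1100✓ 0-000✓ 0-010✓ 00-01 000-0✓ 0000- 01-00✓ 010-0✓ 1-100 10-11 101-0 1011- 11-00✓ 1110-
Round 2: -1-00 0-0-0
PIs = {-1-00, 0-0-0, 00-01, 0000-, 1-100, 10-11, 101-0, 1011-, 1110-}
Coverage chart:
  m0: 0-0-0,0000-
  m1: 00-01,0000-
  m2: 0-0-0 ←essential
  m5: 00-01 ←essential
  m10: 0-0-0 ←essential
  m19: 10-11 ←essential
  m20: 1-100,101-0
  m22: 101-0,1011-
  m23: 10-11,1011-
  m29: 1110- ←essential
Essential: 0-0-0, 00-01, 10-11, 1110-

4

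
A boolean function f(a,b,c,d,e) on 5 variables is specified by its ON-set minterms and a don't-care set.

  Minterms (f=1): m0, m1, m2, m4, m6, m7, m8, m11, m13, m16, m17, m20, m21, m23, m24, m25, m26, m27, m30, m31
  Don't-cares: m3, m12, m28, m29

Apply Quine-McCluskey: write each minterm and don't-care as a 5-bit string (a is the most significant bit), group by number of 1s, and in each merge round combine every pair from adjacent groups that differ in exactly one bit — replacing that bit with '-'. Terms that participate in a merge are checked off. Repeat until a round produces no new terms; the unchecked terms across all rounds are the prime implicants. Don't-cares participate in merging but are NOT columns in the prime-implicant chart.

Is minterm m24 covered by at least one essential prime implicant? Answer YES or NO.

size-2^0 implicants → 00000(✓)  00001(✓)  00010(✓)  00011(✓)  00100(✓)  00110(✓)  00111(✓)  01000(✓)  01011(✓)  01100(✓)  01101(✓)  10000(✓)  10001(✓)  10100(✓)  10101(✓)  10111(✓)  11000(✓)  11001(✓)  11010(✓)  11011(✓)  11100(✓)  11101(✓)  11110(✓)  11111(✓)
size-2^1 implicants → -0000(✓)  -0001(✓)  -0100(✓)  -0111  -1000(✓)  -1011  -1100(✓)  -1101(✓)  0-000(✓)  0-011  0-100(✓)  00-00(✓)  00-10(✓)  00-11(✓)  000-0(✓)  000-1(✓)  0000-(✓)  0001-(✓)  001-0(✓)  0011-(✓)  01-00(✓)  0110-(✓)  1-000(✓)  1-001(✓)  1-100(✓)  1-101(✓)  1-111(✓)  10-00(✓)  10-01(✓)  1000-(✓)  101-1(✓)  1010-(✓)  11-00(✓)  11-01(✓)  11-10(✓)  11-11(✓)  110-0(✓)  110-1(✓)  1100-(✓)  1101-(✓)  111-0(✓)  111-1(✓)  1110-(✓)  1111-(✓)
size-2^2 implicants → --000(✓)  --100(✓)  -0-00(✓)  -000-  -1-00(✓)  -110-  0--00(✓)  00--0  00-1-  000--  1--00(✓)  1--01(✓)  1-00-(✓)  1-1-1  1-10-(✓)  10-0-(✓)  11--0(✓)  11--1(✓)  11-0-(✓)  11-1-(✓)  110--(✓)  111--(✓)
size-2^3 implicants → ---00  1--0-  11---
Unchecked terms (primes): ---00, -000-, -0111, -1011, -110-, 0-011, 00--0, 00-1-, 000--, 1--0-, 1-1-1, 11---
Minterm coverage:
  m0 ⊆ ---00,-000-,00--0,000--
  m1 ⊆ -000-,000--
  m2 ⊆ 00--0,00-1-,000--
  m4 ⊆ ---00,00--0
  m6 ⊆ 00--0,00-1-
  m7 ⊆ -0111,00-1-
  m8 ⊆ ---00 [E]
  m11 ⊆ -1011,0-011
  m13 ⊆ -110- [E]
  m16 ⊆ ---00,-000-,1--0-
  m17 ⊆ -000-,1--0-
  m20 ⊆ ---00,1--0-
  m21 ⊆ 1--0-,1-1-1
  m23 ⊆ -0111,1-1-1
  m24 ⊆ ---00,1--0-,11---
  m25 ⊆ 1--0-,11---
  m26 ⊆ 11--- [E]
  m27 ⊆ -1011,11---
  m30 ⊆ 11--- [E]
  m31 ⊆ 1-1-1,11---
E = {---00, -110-, 11---}

YES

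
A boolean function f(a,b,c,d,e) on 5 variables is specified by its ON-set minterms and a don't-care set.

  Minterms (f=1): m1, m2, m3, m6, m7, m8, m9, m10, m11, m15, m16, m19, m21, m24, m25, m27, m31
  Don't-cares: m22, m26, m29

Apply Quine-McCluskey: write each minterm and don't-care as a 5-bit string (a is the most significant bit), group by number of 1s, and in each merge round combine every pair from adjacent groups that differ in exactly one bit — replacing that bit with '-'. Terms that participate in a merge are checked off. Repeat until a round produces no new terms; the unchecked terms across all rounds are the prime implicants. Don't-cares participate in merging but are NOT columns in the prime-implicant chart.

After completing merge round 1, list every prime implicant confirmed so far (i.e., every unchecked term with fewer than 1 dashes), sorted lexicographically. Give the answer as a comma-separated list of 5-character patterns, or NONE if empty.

[col 0] 00001*, 00010*, 00011*, 00110*, 00111*, 01000*, 01001*, 01010*, 01011*, 01111*, 10000*, 10011*, 10101*, 10110*, 11000*, 11001*, 11010*, 11011*, 11101*, 11111*
[col 1] -0011*, -0110, -1000*, -1001*, -1010*, -1011*, -1111*, 0-001*, 0-010*, 0-011*, 0-111*, 00-10*, 00-11*, 000-1*, 0001-*, 0011-*, 01-11*, 010-0*, 010-1*, 0100-*, 0101-*, 1-000, 1-011*, 1-101, 11-01*, 11-11*, 110-0*, 110-1*, 1100-*, 1101-*, 111-1*
[col 2] --011, -1-11, -10-0*, -10-1*, -100-*, -101-*, 0--11, 0-0-1, 0-01-, 00-1-, 010--*, 11--1, 110--*
[col 3] -10--
Prime implicants: --011, -0110, -1-11, -10--, 0--11, 0-0-1, 0-01-, 00-1-, 1-000, 1-101, 11--1

NONE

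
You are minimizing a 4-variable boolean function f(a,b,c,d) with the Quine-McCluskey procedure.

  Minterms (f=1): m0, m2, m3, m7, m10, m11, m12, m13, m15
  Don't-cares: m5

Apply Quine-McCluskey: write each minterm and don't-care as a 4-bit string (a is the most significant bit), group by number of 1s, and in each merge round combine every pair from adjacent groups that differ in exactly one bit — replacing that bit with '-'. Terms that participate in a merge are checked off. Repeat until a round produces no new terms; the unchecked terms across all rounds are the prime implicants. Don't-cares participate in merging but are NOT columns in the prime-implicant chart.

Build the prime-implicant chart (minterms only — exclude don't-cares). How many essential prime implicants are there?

3

size-2^0 implicants → 0000(✓)  0010(✓)  0011(✓)  0101(✓)  0111(✓)  1010(✓)  1011(✓)  1100(✓)  1101(✓)  1111(✓)
size-2^1 implicants → -010(✓)  -011(✓)  -101(✓)  -111(✓)  0-11(✓)  00-0  001-(✓)  01-1(✓)  1-11(✓)  101-(✓)  11-1(✓)  110-
size-2^2 implicants → --11  -01-  -1-1
Unchecked terms (primes): --11, -01-, -1-1, 00-0, 110-
Minterm coverage:
  m0 ⊆ 00-0 [E]
  m2 ⊆ -01-,00-0
  m3 ⊆ --11,-01-
  m7 ⊆ --11,-1-1
  m10 ⊆ -01- [E]
  m11 ⊆ --11,-01-
  m12 ⊆ 110- [E]
  m13 ⊆ -1-1,110-
  m15 ⊆ --11,-1-1
E = {-01-, 00-0, 110-}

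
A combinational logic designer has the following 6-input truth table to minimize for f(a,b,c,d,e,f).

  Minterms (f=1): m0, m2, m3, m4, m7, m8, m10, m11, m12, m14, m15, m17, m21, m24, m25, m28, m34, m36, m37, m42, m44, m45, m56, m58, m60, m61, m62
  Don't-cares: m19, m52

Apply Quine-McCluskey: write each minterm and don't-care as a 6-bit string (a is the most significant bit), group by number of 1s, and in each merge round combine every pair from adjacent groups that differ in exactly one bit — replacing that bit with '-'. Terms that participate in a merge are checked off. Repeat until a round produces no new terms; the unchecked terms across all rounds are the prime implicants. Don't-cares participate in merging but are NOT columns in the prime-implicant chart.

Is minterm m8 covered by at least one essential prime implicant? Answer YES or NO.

size-2^0 implicants → 000000(✓)  000010(✓)  000011(✓)  000100(✓)  000111(✓)  001000(✓)  001010(✓)  001011(✓)  001100(✓)  001110(✓)  001111(✓)  010001(✓)  010011(✓)  010101(✓)  011000(✓)  011001(✓)  011100(✓)  100010(✓)  100100(✓)  100101(✓)  101010(✓)  101100(✓)  101101(✓)  110100(✓)  111000(✓)  111010(✓)  111100(✓)  111101(✓)  111110(✓)
size-2^1 implicants → -00010(✓)  -00100(✓)  -01010(✓)  -01100(✓)  -11000(✓)  -11100(✓)  0-0011  0-1000(✓)  0-1100(✓)  00-000(✓)  00-010(✓)  00-011(✓)  00-100(✓)  00-111(✓)  000-00(✓)  000-11(✓)  0000-0(✓)  00001-(✓)  001-00(✓)  001-10(✓)  001-11(✓)  0010-0(✓)  00101-(✓)  0011-0(✓)  00111-(✓)  01-001  010-01  0100-1  011-00(✓)  01100-  1-0100(✓)  1-1010  1-1100(✓)  1-1101(✓)  10-010(✓)  10-100(✓)  10-101(✓)  10010-(✓)  10110-(✓)  11-100(✓)  111-00(✓)  111-10(✓)  1110-0(✓)  1111-0(✓)  11110-(✓)
size-2^2 implicants → --1100  -0-010  -0-100  -11-00  0-1-00  00--00  00--11  00-0-0  00-01-  001--0  001-1-  1--100  1-110-  10-10-  111--0
Unchecked terms (primes): --1100, -0-010, -0-100, -11-00, 0-0011, 0-1-00, 00--00, 00--11, 00-0-0, 00-01-, 001--0, 001-1-, 01-001, 010-01, 0100-1, 01100-, 1--100, 1-1010, 1-110-, 10-10-, 111--0
Minterm coverage:
  m0 ⊆ 00--00,00-0-0
  m2 ⊆ -0-010,00-0-0,00-01-
  m3 ⊆ 0-0011,00--11,00-01-
  m4 ⊆ -0-100,00--00
  m7 ⊆ 00--11 [E]
  m8 ⊆ 0-1-00,00--00,00-0-0,001--0
  m10 ⊆ -0-010,00-0-0,00-01-,001--0,001-1-
  m11 ⊆ 00--11,00-01-,001-1-
  m12 ⊆ --1100,-0-100,0-1-00,00--00,001--0
  m14 ⊆ 001--0,001-1-
  m15 ⊆ 00--11,001-1-
  m17 ⊆ 01-001,010-01,0100-1
  m21 ⊆ 010-01 [E]
  m24 ⊆ -11-00,0-1-00,01100-
  m25 ⊆ 01-001,01100-
  m28 ⊆ --1100,-11-00,0-1-00
  m34 ⊆ -0-010 [E]
  m36 ⊆ -0-100,1--100,10-10-
  m37 ⊆ 10-10- [E]
  m42 ⊆ -0-010,1-1010
  m44 ⊆ --1100,-0-100,1--100,1-110-,10-10-
  m45 ⊆ 1-110-,10-10-
  m56 ⊆ -11-00,111--0
  m58 ⊆ 1-1010,111--0
  m60 ⊆ --1100,-11-00,1--100,1-110-,111--0
  m61 ⊆ 1-110- [E]
  m62 ⊆ 111--0 [E]
E = {-0-010, 00--11, 010-01, 1-110-, 10-10-, 111--0}

NO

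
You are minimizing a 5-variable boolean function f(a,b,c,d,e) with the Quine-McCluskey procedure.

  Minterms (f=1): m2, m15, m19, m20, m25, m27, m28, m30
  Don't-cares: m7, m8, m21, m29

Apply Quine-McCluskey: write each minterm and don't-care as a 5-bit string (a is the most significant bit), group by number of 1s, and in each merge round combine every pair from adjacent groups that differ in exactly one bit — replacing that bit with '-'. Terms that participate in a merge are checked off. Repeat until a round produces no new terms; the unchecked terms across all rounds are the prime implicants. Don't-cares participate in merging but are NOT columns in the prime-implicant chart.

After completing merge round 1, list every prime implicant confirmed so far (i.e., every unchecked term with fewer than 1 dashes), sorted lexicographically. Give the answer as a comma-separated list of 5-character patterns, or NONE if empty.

[col 0] 00010, 00111*, 01000, 01111*, 10011*, 10100*, 10101*, 11001*, 11011*, 11100*, 11101*, 11110*
[col 1] 0-111, 1-011, 1-100*, 1-101*, 1010-*, 11-01, 110-1, 111-0, 1110-*
[col 2] 1-10-
Prime implicants: 0-111, 00010, 01000, 1-011, 1-10-, 11-01, 110-1, 111-0

00010, 01000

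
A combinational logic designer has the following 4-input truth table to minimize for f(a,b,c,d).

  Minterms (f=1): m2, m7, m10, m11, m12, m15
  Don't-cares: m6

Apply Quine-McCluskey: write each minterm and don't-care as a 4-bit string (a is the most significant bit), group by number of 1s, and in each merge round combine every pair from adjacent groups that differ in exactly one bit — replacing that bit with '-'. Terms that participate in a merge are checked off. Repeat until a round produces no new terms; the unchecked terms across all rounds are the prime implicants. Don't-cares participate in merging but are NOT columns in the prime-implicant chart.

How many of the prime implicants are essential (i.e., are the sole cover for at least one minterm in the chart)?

[col 0] 0010*, 0110*, 0111*, 1010*, 1011*, 1100, 1111*
[col 1] -010, -111, 0-10, 011-, 1-11, 101-
Prime implicants: -010, -111, 0-10, 011-, 1-11, 101-, 1100
PI chart (minterm → PIs covering it):
  2 | -010,0-10
  7 | -111,011-
  10 | -010,101-
  11 | 1-11,101-
  12 | 1100  (sole → essential)
  15 | -111,1-11
Essential prime implicants: 1100

1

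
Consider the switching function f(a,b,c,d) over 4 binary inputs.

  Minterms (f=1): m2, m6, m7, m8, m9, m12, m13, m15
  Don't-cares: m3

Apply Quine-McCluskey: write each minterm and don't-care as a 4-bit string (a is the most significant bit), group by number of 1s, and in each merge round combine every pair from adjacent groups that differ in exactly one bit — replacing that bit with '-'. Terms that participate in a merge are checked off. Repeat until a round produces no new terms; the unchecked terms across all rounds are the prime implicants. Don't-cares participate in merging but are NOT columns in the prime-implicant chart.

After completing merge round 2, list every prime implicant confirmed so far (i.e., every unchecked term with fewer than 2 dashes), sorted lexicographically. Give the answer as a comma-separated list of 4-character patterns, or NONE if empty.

[col 0] 0010*, 0011*, 0110*, 0111*, 1000*, 1001*, 1100*, 1101*, 1111*
[col 1] -111, 0-10*, 0-11*, 001-*, 011-*, 1-00*, 1-01*, 100-*, 11-1, 110-*
[col 2] 0-1-, 1-0-
Prime implicants: -111, 0-1-, 1-0-, 11-1

-111, 11-1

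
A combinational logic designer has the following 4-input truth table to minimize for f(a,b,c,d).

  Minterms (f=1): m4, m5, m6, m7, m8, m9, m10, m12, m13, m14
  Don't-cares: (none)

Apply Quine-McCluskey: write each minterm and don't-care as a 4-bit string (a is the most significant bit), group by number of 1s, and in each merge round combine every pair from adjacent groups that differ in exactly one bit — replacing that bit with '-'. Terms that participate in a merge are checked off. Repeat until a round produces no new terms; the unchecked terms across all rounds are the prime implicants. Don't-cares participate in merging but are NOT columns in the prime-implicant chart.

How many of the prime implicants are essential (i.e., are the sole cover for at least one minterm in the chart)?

3

size-2^0 implicants → 0100(✓)  0101(✓)  0110(✓)  0111(✓)  1000(✓)  1001(✓)  1010(✓)  1100(✓)  1101(✓)  1110(✓)
size-2^1 implicants → -100(✓)  -101(✓)  -110(✓)  01-0(✓)  01-1(✓)  010-(✓)  011-(✓)  1-00(✓)  1-01(✓)  1-10(✓)  10-0(✓)  100-(✓)  11-0(✓)  110-(✓)
size-2^2 implicants → -1-0  -10-  01--  1--0  1-0-
Unchecked terms (primes): -1-0, -10-, 01--, 1--0, 1-0-
Minterm coverage:
  m4 ⊆ -1-0,-10-,01--
  m5 ⊆ -10-,01--
  m6 ⊆ -1-0,01--
  m7 ⊆ 01-- [E]
  m8 ⊆ 1--0,1-0-
  m9 ⊆ 1-0- [E]
  m10 ⊆ 1--0 [E]
  m12 ⊆ -1-0,-10-,1--0,1-0-
  m13 ⊆ -10-,1-0-
  m14 ⊆ -1-0,1--0
E = {01--, 1--0, 1-0-}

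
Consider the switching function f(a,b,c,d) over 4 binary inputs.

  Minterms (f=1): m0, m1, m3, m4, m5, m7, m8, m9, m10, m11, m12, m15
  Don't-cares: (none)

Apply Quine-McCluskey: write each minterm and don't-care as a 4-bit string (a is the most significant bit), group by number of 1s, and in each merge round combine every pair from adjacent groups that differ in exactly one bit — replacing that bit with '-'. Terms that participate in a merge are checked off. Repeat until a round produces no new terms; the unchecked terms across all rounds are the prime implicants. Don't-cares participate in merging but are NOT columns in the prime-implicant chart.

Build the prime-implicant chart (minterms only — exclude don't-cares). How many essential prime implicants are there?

[col 0] 0000*, 0001*, 0011*, 0100*, 0101*, 0111*, 1000*, 1001*, 1010*, 1011*, 1100*, 1111*
[col 1] -000*, -001*, -011*, -100*, -111*, 0-00*, 0-01*, 0-11*, 00-1*, 000-*, 01-1*, 010-*, 1-00*, 1-11*, 10-0*, 10-1*, 100-*, 101-*
[col 2] --00, --11, -0-1, -00-, 0--1, 0-0-, 10--
Prime implicants: --00, --11, -0-1, -00-, 0--1, 0-0-, 10--
PI chart (minterm → PIs covering it):
  0 | --00,-00-,0-0-
  1 | -0-1,-00-,0--1,0-0-
  3 | --11,-0-1,0--1
  4 | --00,0-0-
  5 | 0--1,0-0-
  7 | --11,0--1
  8 | --00,-00-,10--
  9 | -0-1,-00-,10--
  10 | 10--  (sole → essential)
  11 | --11,-0-1,10--
  12 | --00  (sole → essential)
  15 | --11  (sole → essential)
Essential prime implicants: --00, --11, 10--

3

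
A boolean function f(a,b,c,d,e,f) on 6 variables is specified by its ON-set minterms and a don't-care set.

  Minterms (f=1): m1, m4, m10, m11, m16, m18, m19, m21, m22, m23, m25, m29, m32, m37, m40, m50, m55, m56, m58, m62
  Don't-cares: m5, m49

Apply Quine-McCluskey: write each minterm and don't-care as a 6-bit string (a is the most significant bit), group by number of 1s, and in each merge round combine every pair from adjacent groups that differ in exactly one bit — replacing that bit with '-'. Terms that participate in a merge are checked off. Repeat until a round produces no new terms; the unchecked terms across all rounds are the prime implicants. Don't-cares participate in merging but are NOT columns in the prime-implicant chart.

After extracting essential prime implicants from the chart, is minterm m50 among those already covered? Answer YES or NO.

NO

size-2^0 implicants → 000001(✓)  000100(✓)  000101(✓)  001010(✓)  001011(✓)  010000(✓)  010010(✓)  010011(✓)  010101(✓)  010110(✓)  010111(✓)  011001(✓)  011101(✓)  100000(✓)  100101(✓)  101000(✓)  110001  110010(✓)  110111(✓)  111000(✓)  111010(✓)  111110(✓)
size-2^1 implicants → -00101  -10010  -10111  0-0101  000-01  00010-  00101-  01-101  010-10(✓)  010-11(✓)  0100-0  01001-(✓)  0101-1  01011-(✓)  011-01  1-1000  10-000  11-010  111-10  1110-0
size-2^2 implicants → 010-1-
Unchecked terms (primes): -00101, -10010, -10111, 0-0101, 000-01, 00010-, 00101-, 01-101, 010-1-, 0100-0, 0101-1, 011-01, 1-1000, 10-000, 11-010, 110001, 111-10, 1110-0
Minterm coverage:
  m1 ⊆ 000-01 [E]
  m4 ⊆ 00010- [E]
  m10 ⊆ 00101- [E]
  m11 ⊆ 00101- [E]
  m16 ⊆ 0100-0 [E]
  m18 ⊆ -10010,010-1-,0100-0
  m19 ⊆ 010-1- [E]
  m21 ⊆ 0-0101,01-101,0101-1
  m22 ⊆ 010-1- [E]
  m23 ⊆ -10111,010-1-,0101-1
  m25 ⊆ 011-01 [E]
  m29 ⊆ 01-101,011-01
  m32 ⊆ 10-000 [E]
  m37 ⊆ -00101 [E]
  m40 ⊆ 1-1000,10-000
  m50 ⊆ -10010,11-010
  m55 ⊆ -10111 [E]
  m56 ⊆ 1-1000,1110-0
  m58 ⊆ 11-010,111-10,1110-0
  m62 ⊆ 111-10 [E]
E = {-00101, -10111, 000-01, 00010-, 00101-, 010-1-, 0100-0, 011-01, 10-000, 111-10}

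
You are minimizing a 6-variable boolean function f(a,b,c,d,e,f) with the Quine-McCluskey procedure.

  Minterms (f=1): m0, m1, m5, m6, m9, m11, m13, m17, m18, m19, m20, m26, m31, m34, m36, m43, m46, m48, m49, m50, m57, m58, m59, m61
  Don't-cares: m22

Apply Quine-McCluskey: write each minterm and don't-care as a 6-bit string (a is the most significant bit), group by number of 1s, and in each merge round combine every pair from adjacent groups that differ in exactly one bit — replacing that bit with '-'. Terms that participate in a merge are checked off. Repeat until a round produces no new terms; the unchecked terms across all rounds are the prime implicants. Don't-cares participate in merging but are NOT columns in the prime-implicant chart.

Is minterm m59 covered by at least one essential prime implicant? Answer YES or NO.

[col 0] 000000*, 000001*, 000101*, 000110*, 001001*, 001011*, 001101*, 010001*, 010010*, 010011*, 010100*, 010110*, 011010*, 011111, 100010*, 100100, 101011*, 101110, 110000*, 110001*, 110010*, 111001*, 111010*, 111011*, 111101*
[col 1] -01011, -10001, -10010*, -11010*, 0-0001, 0-0110, 00-001*, 00-101*, 000-01*, 00000-, 001-01*, 0010-1, 01-010*, 010-10, 0100-1, 01001-, 0101-0, 1-0010, 1-1011, 11-001, 11-010*, 1100-0, 11000-, 111-01, 1110-1, 11101-
[col 2] -1-010, 00--01
Prime implicants: -01011, -1-010, -10001, 0-0001, 0-0110, 00--01, 00000-, 0010-1, 010-10, 0100-1, 01001-, 0101-0, 011111, 1-0010, 1-1011, 100100, 101110, 11-001, 1100-0, 11000-, 111-01, 1110-1, 11101-
PI chart (minterm → PIs covering it):
  0 | 00000-  (sole → essential)
  1 | 0-0001,00--01,00000-
  5 | 00--01  (sole → essential)
  6 | 0-0110  (sole → essential)
  9 | 00--01,0010-1
  11 | -01011,0010-1
  13 | 00--01  (sole → essential)
  17 | -10001,0-0001,0100-1
  18 | -1-010,010-10,01001-
  19 | 0100-1,01001-
  20 | 0101-0  (sole → essential)
  26 | -1-010  (sole → essential)
  31 | 011111  (sole → essential)
  34 | 1-0010  (sole → essential)
  36 | 100100  (sole → essential)
  43 | -01011,1-1011
  46 | 101110  (sole → essential)
  48 | 1100-0,11000-
  49 | -10001,11-001,11000-
  50 | -1-010,1-0010,1100-0
  57 | 11-001,111-01,1110-1
  58 | -1-010,11101-
  59 | 1-1011,1110-1,11101-
  61 | 111-01  (sole → essential)
Essential prime implicants: -1-010, 0-0110, 00--01, 00000-, 0101-0, 011111, 1-0010, 100100, 101110, 111-01

NO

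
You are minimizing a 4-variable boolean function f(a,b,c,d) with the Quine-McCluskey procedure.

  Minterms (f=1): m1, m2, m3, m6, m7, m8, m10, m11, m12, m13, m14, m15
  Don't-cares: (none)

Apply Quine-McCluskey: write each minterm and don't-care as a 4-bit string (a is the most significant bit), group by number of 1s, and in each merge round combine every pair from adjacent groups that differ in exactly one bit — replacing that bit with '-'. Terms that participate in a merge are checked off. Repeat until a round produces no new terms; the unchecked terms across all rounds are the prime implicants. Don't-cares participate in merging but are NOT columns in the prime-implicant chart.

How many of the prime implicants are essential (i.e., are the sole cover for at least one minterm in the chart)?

4

[col 0] 0001*, 0010*, 0011*, 0110*, 0111*, 1000*, 1010*, 1011*, 1100*, 1101*, 1110*, 1111*
[col 1] -010*, -011*, -110*, -111*, 0-10*, 0-11*, 00-1, 001-*, 011-*, 1-00*, 1-10*, 1-11*, 10-0*, 101-*, 11-0*, 11-1*, 110-*, 111-*
[col 2] --10*, --11*, -01-*, -11-*, 0-1-*, 1--0, 1-1-*, 11--
[col 3] --1-
Prime implicants: --1-, 00-1, 1--0, 11--
PI chart (minterm → PIs covering it):
  1 | 00-1  (sole → essential)
  2 | --1-  (sole → essential)
  3 | --1-,00-1
  6 | --1-  (sole → essential)
  7 | --1-  (sole → essential)
  8 | 1--0  (sole → essential)
  10 | --1-,1--0
  11 | --1-  (sole → essential)
  12 | 1--0,11--
  13 | 11--  (sole → essential)
  14 | --1-,1--0,11--
  15 | --1-,11--
Essential prime implicants: --1-, 00-1, 1--0, 11--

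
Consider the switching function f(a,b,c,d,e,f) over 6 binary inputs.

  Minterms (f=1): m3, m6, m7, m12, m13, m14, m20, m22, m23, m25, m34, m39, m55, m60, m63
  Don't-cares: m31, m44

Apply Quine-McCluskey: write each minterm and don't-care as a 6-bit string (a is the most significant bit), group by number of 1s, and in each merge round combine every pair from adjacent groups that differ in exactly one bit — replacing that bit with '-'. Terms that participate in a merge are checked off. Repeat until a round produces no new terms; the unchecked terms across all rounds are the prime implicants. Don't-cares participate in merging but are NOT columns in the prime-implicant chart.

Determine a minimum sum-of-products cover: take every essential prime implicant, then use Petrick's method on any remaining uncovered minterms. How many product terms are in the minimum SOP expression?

[col 0] 000011*, 000110*, 000111*, 001100*, 001101*, 001110*, 010100*, 010110*, 010111*, 011001, 011111*, 100010, 100111*, 101100*, 110111*, 111100*, 111111*
[col 1] -00111*, -01100, -10111*, -11111*, 0-0110*, 0-0111*, 00-110, 000-11, 00011-*, 0011-0, 00110-, 01-111*, 0101-0, 01011-*, 1-0111*, 1-1100, 11-111*
[col 2] --0111, -1-111, 0-011-
Prime implicants: --0111, -01100, -1-111, 0-011-, 00-110, 000-11, 0011-0, 00110-, 0101-0, 011001, 1-1100, 100010
PI chart (minterm → PIs covering it):
  3 | 000-11  (sole → essential)
  6 | 0-011-,00-110
  7 | --0111,0-011-,000-11
  12 | -01100,0011-0,00110-
  13 | 00110-  (sole → essential)
  14 | 00-110,0011-0
  20 | 0101-0  (sole → essential)
  22 | 0-011-,0101-0
  23 | --0111,-1-111,0-011-
  25 | 011001  (sole → essential)
  34 | 100010  (sole → essential)
  39 | --0111  (sole → essential)
  55 | --0111,-1-111
  60 | 1-1100  (sole → essential)
  63 | -1-111  (sole → essential)
Essential prime implicants: --0111, -1-111, 000-11, 00110-, 0101-0, 011001, 1-1100, 100010
Petrick residual → 00-110
Minimum SOP uses 9 PIs: c'def + bdef + a'b'def' + a'b'c'ef + a'b'cde' + a'bc'df' + a'bcd'e'f + acde'f' + ab'c'd'ef'

9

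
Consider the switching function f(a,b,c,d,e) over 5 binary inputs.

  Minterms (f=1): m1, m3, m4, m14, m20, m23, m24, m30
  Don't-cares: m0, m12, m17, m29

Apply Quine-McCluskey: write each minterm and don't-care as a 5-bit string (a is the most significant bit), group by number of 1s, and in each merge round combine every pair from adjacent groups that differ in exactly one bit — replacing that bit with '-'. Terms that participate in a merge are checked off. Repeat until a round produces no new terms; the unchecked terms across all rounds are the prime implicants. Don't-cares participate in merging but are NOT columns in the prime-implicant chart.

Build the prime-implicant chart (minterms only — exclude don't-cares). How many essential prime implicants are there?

5

Round 0: 00000✓ 00001✓ 00011✓ 00100✓ 01100✓ 01110✓ 10001✓ 10100✓ 10111 11000 11101 11110✓
Round 1: -0001 -0100 -1110 0-100 00-00 000-1 0000- 011-0
PIs = {-0001, -0100, -1110, 0-100, 00-00, 000-1, 0000-, 011-0, 10111, 11000, 11101}
Coverage chart:
  m1: -0001,000-1,0000-
  m3: 000-1 ←essential
  m4: -0100,0-100,00-00
  m14: -1110,011-0
  m20: -0100 ←essential
  m23: 10111 ←essential
  m24: 11000 ←essential
  m30: -1110 ←essential
Essential: -0100, -1110, 000-1, 10111, 11000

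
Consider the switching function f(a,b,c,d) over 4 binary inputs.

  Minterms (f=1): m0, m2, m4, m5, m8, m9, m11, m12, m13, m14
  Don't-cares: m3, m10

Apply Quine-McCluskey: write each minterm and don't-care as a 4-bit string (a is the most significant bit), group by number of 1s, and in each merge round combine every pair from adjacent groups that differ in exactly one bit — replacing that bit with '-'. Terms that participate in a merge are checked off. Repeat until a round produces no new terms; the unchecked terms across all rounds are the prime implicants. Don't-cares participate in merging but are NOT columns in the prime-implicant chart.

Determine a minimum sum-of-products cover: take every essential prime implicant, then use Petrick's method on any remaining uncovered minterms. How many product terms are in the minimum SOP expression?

4

size-2^0 implicants → 0000(✓)  0010(✓)  0011(✓)  0100(✓)  0101(✓)  1000(✓)  1001(✓)  1010(✓)  1011(✓)  1100(✓)  1101(✓)  1110(✓)
size-2^1 implicants → -000(✓)  -010(✓)  -011(✓)  -100(✓)  -101(✓)  0-00(✓)  00-0(✓)  001-(✓)  010-(✓)  1-00(✓)  1-01(✓)  1-10(✓)  10-0(✓)  10-1(✓)  100-(✓)  101-(✓)  11-0(✓)  110-(✓)
size-2^2 implicants → --00  -0-0  -01-  -10-  1--0  1-0-  10--
Unchecked terms (primes): --00, -0-0, -01-, -10-, 1--0, 1-0-, 10--
Minterm coverage:
  m0 ⊆ --00,-0-0
  m2 ⊆ -0-0,-01-
  m4 ⊆ --00,-10-
  m5 ⊆ -10- [E]
  m8 ⊆ --00,-0-0,1--0,1-0-,10--
  m9 ⊆ 1-0-,10--
  m11 ⊆ -01-,10--
  m12 ⊆ --00,-10-,1--0,1-0-
  m13 ⊆ -10-,1-0-
  m14 ⊆ 1--0 [E]
E = {-10-, 1--0}
Petrick residual → -0-0, 10--
Cover = b'd' + bc' + ad' + ab'  |cover|=4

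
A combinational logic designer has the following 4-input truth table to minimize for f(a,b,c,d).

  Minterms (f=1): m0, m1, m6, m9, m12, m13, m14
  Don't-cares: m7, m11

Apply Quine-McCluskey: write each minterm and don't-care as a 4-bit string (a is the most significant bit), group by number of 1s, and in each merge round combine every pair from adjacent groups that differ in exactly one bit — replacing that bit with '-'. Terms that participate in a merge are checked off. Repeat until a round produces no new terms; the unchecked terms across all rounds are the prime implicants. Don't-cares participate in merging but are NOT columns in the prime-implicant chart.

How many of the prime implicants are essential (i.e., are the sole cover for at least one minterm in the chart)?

1

[col 0] 0000*, 0001*, 0110*, 0111*, 1001*, 1011*, 1100*, 1101*, 1110*
[col 1] -001, -110, 000-, 011-, 1-01, 10-1, 11-0, 110-
Prime implicants: -001, -110, 000-, 011-, 1-01, 10-1, 11-0, 110-
PI chart (minterm → PIs covering it):
  0 | 000-  (sole → essential)
  1 | -001,000-
  6 | -110,011-
  9 | -001,1-01,10-1
  12 | 11-0,110-
  13 | 1-01,110-
  14 | -110,11-0
Essential prime implicants: 000-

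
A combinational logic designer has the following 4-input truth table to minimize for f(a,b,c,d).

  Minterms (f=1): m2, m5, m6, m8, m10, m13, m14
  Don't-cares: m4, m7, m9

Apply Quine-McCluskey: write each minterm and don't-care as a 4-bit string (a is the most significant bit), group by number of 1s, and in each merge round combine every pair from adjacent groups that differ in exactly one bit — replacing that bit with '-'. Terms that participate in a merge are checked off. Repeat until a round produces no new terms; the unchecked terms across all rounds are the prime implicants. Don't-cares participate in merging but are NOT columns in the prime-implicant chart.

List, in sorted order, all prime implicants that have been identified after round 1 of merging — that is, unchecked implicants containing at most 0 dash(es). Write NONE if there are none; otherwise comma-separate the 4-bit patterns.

NONE

Round 0: 0010✓ 0100✓ 0101✓ 0110✓ 0111✓ 1000✓ 1001✓ 1010✓ 1101✓ 1110✓
Round 1: -010✓ -101 -110✓ 0-10✓ 01-0✓ 01-1✓ 010-✓ 011-✓ 1-01 1-10✓ 10-0 100-
Round 2: --10 01--
PIs = {--10, -101, 01--, 1-01, 10-0, 100-}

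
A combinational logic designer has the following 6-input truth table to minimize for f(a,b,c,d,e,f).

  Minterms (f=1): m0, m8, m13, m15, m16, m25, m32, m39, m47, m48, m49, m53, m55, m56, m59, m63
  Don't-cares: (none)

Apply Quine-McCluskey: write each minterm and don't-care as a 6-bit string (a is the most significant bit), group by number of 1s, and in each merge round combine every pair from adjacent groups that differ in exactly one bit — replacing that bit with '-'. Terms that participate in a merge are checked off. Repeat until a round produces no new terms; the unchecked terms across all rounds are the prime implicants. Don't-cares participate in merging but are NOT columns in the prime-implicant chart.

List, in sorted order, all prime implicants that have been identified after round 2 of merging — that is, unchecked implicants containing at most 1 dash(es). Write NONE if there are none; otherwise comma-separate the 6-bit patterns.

Round 0: 000000✓ 001000✓ 001101✓ 001111✓ 010000✓ 011001 100000✓ 100111✓ 101111✓ 110000✓ 110001✓ 110101✓ 110111✓ 111000✓ 111011✓ 111111✓
Round 1: -00000✓ -01111 -10000✓ 0-0000✓ 00-000 0011-1 1-0000✓ 1-0111✓ 1-1111✓ 10-111✓ 11-000 11-111✓ 110-01 11000- 1101-1 111-11
Round 2: --0000 1--111
PIs = {--0000, -01111, 00-000, 0011-1, 011001, 1--111, 11-000, 110-01, 11000-, 1101-1, 111-11}

-01111, 00-000, 0011-1, 011001, 11-000, 110-01, 11000-, 1101-1, 111-11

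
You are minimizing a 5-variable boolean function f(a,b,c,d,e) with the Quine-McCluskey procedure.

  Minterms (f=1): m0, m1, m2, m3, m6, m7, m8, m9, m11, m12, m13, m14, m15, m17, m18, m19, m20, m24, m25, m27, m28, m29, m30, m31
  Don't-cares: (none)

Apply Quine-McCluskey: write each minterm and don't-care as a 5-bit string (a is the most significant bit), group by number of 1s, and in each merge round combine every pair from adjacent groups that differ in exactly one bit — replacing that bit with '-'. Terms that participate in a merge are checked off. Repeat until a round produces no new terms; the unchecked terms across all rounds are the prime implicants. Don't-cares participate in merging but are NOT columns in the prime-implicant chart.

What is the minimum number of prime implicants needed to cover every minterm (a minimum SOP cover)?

7

Round 0: 00000✓ 00001✓ 00010✓ 00011✓ 00110✓ 00111✓ 01000✓ 01001✓ 01011✓ 01100✓ 01101✓ 01110✓ 01111✓ 10001✓ 10010✓ 10011✓ 10100✓ 11000✓ 11001✓ 11011✓ 11100✓ 11101✓ 11110✓ 11111✓
Round 1: -0001✓ -0010✓ -0011✓ -1000✓ -1001✓ -1011✓ -1100✓ -1101✓ -1110✓ -1111✓ 0-000✓ 0-001✓ 0-011✓ 0-110✓ 0-111✓ 00-10✓ 00-11✓ 000-0✓ 000-1✓ 0000-✓ 0001-✓ 0011-✓ 01-00✓ 01-01✓ 01-11✓ 010-1✓ 0100-✓ 011-0✓ 011-1✓ 0110-✓ 0111-✓ 1-001✓ 1-011✓ 1-100 100-1✓ 1001-✓ 11-00✓ 11-01✓ 11-11✓ 110-1✓ 1100-✓ 111-0✓ 111-1✓ 1110-✓ 1111-✓
Round 2: --001✓ --011✓ -00-1✓ -001- -1-00✓ -1-01✓ -1-11✓ -10-1✓ -100-✓ -11-0✓ -11-1✓ -110-✓ -111-✓ 0--11 0-0-1✓ 0-00- 0-11- 00-1- 000-- 01--1✓ 01-0-✓ 011--✓ 1-0-1✓ 11--1✓ 11-0-✓ 111--✓
Round 3: --0-1 -1--1 -1-0- -11--
PIs = {--0-1, -001-, -1--1, -1-0-, -11--, 0--11, 0-00-, 0-11-, 00-1-, 000--, 1-100}
Coverage chart:
  m0: 0-00-,000--
  m1: --0-1,0-00-,000--
  m2: -001-,00-1-,000--
  m3: --0-1,-001-,0--11,00-1-,000--
  m6: 0-11-,00-1-
  m7: 0--11,0-11-,00-1-
  m8: -1-0-,0-00-
  m9: --0-1,-1--1,-1-0-,0-00-
  m11: --0-1,-1--1,0--11
  m12: -1-0-,-11--
  m13: -1--1,-1-0-,-11--
  m14: -11--,0-11-
  m15: -1--1,-11--,0--11,0-11-
  m17: --0-1 ←essential
  m18: -001- ←essential
  m19: --0-1,-001-
  m20: 1-100 ←essential
  m24: -1-0- ←essential
  m25: --0-1,-1--1,-1-0-
  m27: --0-1,-1--1
  m28: -1-0-,-11--,1-100
  m29: -1--1,-1-0-,-11--
  m30: -11-- ←essential
  m31: -1--1,-11--
Essential: --0-1, -001-, -1-0-, -11--, 1-100
Petrick residual → 0-00-, 0-11-
Min cover (7 terms): c'e + b'c'd + bd' + bc + a'c'd' + a'cd + acd'e'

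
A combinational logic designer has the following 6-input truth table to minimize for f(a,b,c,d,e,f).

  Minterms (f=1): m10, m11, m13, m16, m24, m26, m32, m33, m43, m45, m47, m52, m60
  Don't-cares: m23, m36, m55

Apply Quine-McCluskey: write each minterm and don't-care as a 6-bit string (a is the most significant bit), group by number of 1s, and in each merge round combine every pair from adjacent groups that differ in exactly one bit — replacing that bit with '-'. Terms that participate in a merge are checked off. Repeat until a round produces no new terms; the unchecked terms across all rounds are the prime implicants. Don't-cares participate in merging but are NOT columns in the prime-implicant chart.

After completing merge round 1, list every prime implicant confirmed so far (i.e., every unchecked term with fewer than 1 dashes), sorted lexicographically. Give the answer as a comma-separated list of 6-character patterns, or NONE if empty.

size-2^0 implicants → 001010(✓)  001011(✓)  001101(✓)  010000(✓)  010111(✓)  011000(✓)  011010(✓)  100000(✓)  100001(✓)  100100(✓)  101011(✓)  101101(✓)  101111(✓)  110100(✓)  110111(✓)  111100(✓)
size-2^1 implicants → -01011  -01101  -10111  0-1010  00101-  01-000  0110-0  1-0100  100-00  10000-  101-11  1011-1  11-100
Unchecked terms (primes): -01011, -01101, -10111, 0-1010, 00101-, 01-000, 0110-0, 1-0100, 100-00, 10000-, 101-11, 1011-1, 11-100

NONE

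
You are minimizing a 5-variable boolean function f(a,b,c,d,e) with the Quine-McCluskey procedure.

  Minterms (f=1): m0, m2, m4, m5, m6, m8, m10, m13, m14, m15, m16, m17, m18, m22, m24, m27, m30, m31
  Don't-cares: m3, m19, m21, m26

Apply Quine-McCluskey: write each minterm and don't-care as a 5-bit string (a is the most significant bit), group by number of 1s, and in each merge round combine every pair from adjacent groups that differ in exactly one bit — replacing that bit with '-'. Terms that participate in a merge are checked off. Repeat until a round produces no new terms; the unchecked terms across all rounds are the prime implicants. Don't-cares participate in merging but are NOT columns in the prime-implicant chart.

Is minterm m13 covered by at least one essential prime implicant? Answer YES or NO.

Round 0: 00000✓ 00010✓ 00011✓ 00100✓ 00101✓ 00110✓ 01000✓ 01010✓ 01101✓ 01110✓ 01111✓ 10000✓ 10001✓ 10010✓ 10011✓ 10101✓ 10110✓ 11000✓ 11010✓ 11011✓ 11110✓ 11111✓
Round 1: -0000✓ -0010✓ -0011✓ -0101 -0110✓ -1000✓ -1010✓ -1110✓ -1111✓ 0-000✓ 0-010✓ 0-101 0-110✓ 00-00✓ 00-10✓ 000-0✓ 0001-✓ 001-0✓ 0010- 01-10✓ 010-0✓ 011-1 0111-✓ 1-000✓ 1-010✓ 1-011✓ 1-110✓ 10-01 10-10✓ 100-0✓ 100-1✓ 1000-✓ 1001-✓ 11-10✓ 11-11✓ 110-0✓ 1101-✓ 1111-✓
Round 2: --000✓ --010✓ --110✓ -0-10✓ -00-0✓ -001- -1-10✓ -10-0✓ -111- 0--10✓ 0-0-0✓ 00--0 1--10✓ 1-0-0✓ 1-01- 100-- 11-1-
Round 3: ---10 --0-0
PIs = {---10, --0-0, -001-, -0101, -111-, 0-101, 00--0, 0010-, 011-1, 1-01-, 10-01, 100--, 11-1-}
Coverage chart:
  m0: --0-0,00--0
  m2: ---10,--0-0,-001-,00--0
  m4: 00--0,0010-
  m5: -0101,0-101,0010-
  m6: ---10,00--0
  m8: --0-0 ←essential
  m10: ---10,--0-0
  m13: 0-101,011-1
  m14: ---10,-111-
  m15: -111-,011-1
  m16: --0-0,100--
  m17: 10-01,100--
  m18: ---10,--0-0,-001-,1-01-,100--
  m22: ---10 ←essential
  m24: --0-0 ←essential
  m27: 1-01-,11-1-
  m30: ---10,-111-,11-1-
  m31: -111-,11-1-
Essential: ---10, --0-0

NO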